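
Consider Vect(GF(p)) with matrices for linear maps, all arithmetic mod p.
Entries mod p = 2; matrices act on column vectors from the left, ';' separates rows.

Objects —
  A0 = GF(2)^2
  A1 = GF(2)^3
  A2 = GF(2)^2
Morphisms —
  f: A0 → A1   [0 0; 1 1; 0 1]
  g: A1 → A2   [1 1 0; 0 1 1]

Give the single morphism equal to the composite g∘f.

  e0=[1,0] f→[0,1,0] g→[1,1]
  e1=[0,1] f→[0,1,1] g→[1,0]
composite: [1 1; 1 0]

Answer: [1 1; 1 0]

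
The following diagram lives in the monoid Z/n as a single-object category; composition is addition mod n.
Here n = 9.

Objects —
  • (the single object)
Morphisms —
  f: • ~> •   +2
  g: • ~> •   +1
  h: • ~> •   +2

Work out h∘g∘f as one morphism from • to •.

  0 +2≡2 +1≡3 +2≡5  (mod 9)
result: +5

Answer: +5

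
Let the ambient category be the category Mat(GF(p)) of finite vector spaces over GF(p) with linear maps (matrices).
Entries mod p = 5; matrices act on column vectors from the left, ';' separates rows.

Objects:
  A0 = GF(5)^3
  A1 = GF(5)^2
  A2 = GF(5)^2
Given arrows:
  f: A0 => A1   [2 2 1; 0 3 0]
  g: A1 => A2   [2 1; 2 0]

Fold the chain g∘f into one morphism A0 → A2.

Answer: [4 2 2; 4 4 2]

Trace:
  e0=⟨1,0,0⟩ f=>⟨2,0⟩ g=>⟨4,4⟩
  e1=⟨0,1,0⟩ f=>⟨2,3⟩ g=>⟨2,4⟩
  e2=⟨0,0,1⟩ f=>⟨1,0⟩ g=>⟨2,2⟩
⟦path⟧: [4 2 2; 4 4 2]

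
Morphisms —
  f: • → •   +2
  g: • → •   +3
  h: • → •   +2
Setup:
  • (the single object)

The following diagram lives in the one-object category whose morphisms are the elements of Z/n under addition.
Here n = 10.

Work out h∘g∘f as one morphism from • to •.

Answer: +7

Trace:
  0 +2≡2 +3≡5 +2≡7  (mod 10)
composite: +7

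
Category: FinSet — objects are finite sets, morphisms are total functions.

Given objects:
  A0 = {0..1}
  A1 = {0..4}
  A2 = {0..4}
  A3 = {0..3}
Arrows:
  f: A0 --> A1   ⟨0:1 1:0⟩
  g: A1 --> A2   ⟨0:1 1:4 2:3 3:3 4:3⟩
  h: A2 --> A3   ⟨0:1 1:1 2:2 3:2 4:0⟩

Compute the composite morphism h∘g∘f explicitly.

  0 f-->1 g-->4 h-->0
  1 f-->0 g-->1 h-->1
result: ⟨0:0 1:1⟩

Answer: ⟨0:0 1:1⟩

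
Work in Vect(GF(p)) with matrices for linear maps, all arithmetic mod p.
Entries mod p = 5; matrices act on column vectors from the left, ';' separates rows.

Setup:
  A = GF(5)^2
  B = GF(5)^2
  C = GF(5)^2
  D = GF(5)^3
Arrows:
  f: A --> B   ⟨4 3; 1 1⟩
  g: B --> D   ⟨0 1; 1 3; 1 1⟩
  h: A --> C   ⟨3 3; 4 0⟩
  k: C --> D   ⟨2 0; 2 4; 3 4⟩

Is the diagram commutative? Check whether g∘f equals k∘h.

Along f;g (path 1):
  e0=(1,0) f-->(4,1) g-->(1,2,0)
  e1=(0,1) f-->(3,1) g-->(1,1,4)
  composite₁ = ⟨1 1; 2 1; 0 4⟩
Along h;k (path 2):
  e0=(1,0) h-->(3,4) k-->(1,2,0)
  e1=(0,1) h-->(3,0) k-->(1,1,4)
  composite₂ = ⟨1 1; 2 1; 0 4⟩
Equal? YES — commutes

Answer: COMMUTES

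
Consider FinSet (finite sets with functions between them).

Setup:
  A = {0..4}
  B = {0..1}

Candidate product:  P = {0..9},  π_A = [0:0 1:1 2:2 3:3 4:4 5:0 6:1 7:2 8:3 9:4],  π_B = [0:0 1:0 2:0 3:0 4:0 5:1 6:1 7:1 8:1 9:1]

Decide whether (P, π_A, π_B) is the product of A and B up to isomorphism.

|A|·|B| = 5·2 = 10;  |P| = 10
Check the pairing map k ↦ (π_A(k), π_B(k)):
  0 : (0,0)
  1 : (1,0)
  2 : (2,0)
  3 : (3,0)
  4 : (4,0)
  5 : (0,1)
  6 : (1,1)
  7 : (2,1)
  8 : (3,1)
  9 : (4,1)
distinct pairs in image: 10 / 10 needed
  → bijection onto A×B; projections well-typed.

Answer: VALID PRODUCT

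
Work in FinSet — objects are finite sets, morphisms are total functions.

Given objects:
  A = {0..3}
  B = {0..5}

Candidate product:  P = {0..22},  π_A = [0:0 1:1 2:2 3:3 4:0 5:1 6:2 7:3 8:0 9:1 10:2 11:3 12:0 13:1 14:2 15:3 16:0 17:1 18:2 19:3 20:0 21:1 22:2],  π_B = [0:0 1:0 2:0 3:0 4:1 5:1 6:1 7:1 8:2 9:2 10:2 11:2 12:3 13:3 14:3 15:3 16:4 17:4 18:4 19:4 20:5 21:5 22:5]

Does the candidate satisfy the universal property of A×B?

|A|·|B| = 4·6 = 24;  |P| = 23
  → cardinalities differ; no bijection possible.

Answer: NOT A VALID PRODUCT — |P|=23 ≠ |A|·|B|=24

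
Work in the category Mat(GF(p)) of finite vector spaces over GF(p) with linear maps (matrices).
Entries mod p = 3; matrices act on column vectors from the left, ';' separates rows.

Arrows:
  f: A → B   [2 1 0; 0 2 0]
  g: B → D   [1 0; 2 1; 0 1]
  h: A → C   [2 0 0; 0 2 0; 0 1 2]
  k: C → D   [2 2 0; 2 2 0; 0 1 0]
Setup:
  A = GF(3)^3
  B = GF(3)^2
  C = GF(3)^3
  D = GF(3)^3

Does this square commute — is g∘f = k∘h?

Answer: DOES NOT COMMUTE

Derivation:
Along f;g (path 1):
  e0=⟨1,0,0⟩ f→⟨2,0⟩ g→⟨2,1,0⟩
  e1=⟨0,1,0⟩ f→⟨1,2⟩ g→⟨1,1,2⟩
  e2=⟨0,0,1⟩ f→⟨0,0⟩ g→⟨0,0,0⟩
  ⟦path⟧₁ = [2 1 0; 1 1 0; 0 2 0]
Along h;k (path 2):
  e0=⟨1,0,0⟩ h→⟨2,0,0⟩ k→⟨1,1,0⟩
  e1=⟨0,1,0⟩ h→⟨0,2,1⟩ k→⟨1,1,2⟩
  e2=⟨0,0,1⟩ h→⟨0,0,2⟩ k→⟨0,0,0⟩
  ⟦path⟧₂ = [1 1 0; 1 1 0; 0 2 0]
Equal? NO — does not commute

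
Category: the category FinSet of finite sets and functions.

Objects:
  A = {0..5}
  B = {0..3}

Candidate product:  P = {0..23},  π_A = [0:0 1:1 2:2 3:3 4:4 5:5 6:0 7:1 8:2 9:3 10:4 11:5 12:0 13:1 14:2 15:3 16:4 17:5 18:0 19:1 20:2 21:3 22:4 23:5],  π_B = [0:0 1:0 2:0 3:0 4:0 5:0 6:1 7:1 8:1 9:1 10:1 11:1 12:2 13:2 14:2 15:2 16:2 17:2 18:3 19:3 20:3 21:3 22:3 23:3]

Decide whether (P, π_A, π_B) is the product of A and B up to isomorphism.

Answer: VALID PRODUCT

Work:
|A|·|B| = 6·4 = 24;  |P| = 24
Check the pairing map k ↦ (π_A(k), π_B(k)):
  0 : (0,0)
  1 : (1,0)
  2 : (2,0)
  3 : (3,0)
  4 : (4,0)
  5 : (5,0)
  6 : (0,1)
  7 : (1,1)
  8 : (2,1)
  9 : (3,1)
  10 : (4,1)
  11 : (5,1)
  12 : (0,2)
  13 : (1,2)
  14 : (2,2)
  15 : (3,2)
  16 : (4,2)
  17 : (5,2)
  18 : (0,3)
  19 : (1,3)
  20 : (2,3)
  21 : (3,3)
  22 : (4,3)
  23 : (5,3)
distinct pairs in image: 24 / 24 needed
  → bijection onto A×B; projections well-typed.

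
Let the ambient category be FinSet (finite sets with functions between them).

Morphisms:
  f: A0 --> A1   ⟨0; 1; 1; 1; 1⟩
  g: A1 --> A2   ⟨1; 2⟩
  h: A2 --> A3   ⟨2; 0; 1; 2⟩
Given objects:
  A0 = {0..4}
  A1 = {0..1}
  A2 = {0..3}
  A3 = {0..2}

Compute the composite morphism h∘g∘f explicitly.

Answer: ⟨0; 1; 1; 1; 1⟩

Work:
  0 f-->0 g-->1 h-->0
  1 f-->1 g-->2 h-->1
  2 f-->1 g-->2 h-->1
  3 f-->1 g-->2 h-->1
  4 f-->1 g-->2 h-->1
result: ⟨0; 1; 1; 1; 1⟩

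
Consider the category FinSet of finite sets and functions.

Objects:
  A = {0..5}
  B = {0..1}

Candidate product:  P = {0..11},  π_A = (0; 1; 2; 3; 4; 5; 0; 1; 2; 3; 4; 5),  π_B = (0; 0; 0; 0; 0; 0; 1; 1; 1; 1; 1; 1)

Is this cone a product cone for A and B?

Answer: VALID PRODUCT

Work:
|A|·|B| = 6·2 = 12;  |P| = 12
Check the pairing map k ↦ (π_A(k), π_B(k)):
  0 -> (0,0)
  1 -> (1,0)
  2 -> (2,0)
  3 -> (3,0)
  4 -> (4,0)
  5 -> (5,0)
  6 -> (0,1)
  7 -> (1,1)
  8 -> (2,1)
  9 -> (3,1)
  10 -> (4,1)
  11 -> (5,1)
distinct pairs in image: 12 / 12 needed
  → bijection onto A×B; projections well-typed.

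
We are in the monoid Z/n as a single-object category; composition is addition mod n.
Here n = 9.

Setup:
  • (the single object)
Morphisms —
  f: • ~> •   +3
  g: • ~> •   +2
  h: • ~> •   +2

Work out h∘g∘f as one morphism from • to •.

  0 +3≡3 +2≡5 +2≡7  (mod 9)
result: +7

Answer: +7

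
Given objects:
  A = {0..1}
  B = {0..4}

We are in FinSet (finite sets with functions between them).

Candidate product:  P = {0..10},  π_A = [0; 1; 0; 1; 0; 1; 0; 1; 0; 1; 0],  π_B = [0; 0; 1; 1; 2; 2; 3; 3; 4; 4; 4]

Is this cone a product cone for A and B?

Answer: NOT A VALID PRODUCT — |P|=11 ≠ |A|·|B|=10

Derivation:
|A|·|B| = 2·5 = 10;  |P| = 11
  → cardinalities differ; no bijection possible.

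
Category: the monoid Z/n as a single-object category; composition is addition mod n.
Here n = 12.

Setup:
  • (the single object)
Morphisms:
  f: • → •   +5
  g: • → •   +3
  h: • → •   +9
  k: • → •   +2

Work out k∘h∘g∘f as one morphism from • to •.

Answer: +7

Derivation:
  0 +5≡5 +3≡8 +9≡5 +2≡7  (mod 12)
⟦path⟧: +7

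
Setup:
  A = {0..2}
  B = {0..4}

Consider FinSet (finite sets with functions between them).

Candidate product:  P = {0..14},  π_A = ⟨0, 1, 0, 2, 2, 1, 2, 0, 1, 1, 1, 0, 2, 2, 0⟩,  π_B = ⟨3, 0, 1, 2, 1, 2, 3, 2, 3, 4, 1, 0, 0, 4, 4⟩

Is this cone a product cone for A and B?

|A|·|B| = 3·5 = 15;  |P| = 15
Check the pairing map k ↦ (π_A(k), π_B(k)):
  0 -> (0,3)
  1 -> (1,0)
  2 -> (0,1)
  3 -> (2,2)
  4 -> (2,1)
  5 -> (1,2)
  6 -> (2,3)
  7 -> (0,2)
  8 -> (1,3)
  9 -> (1,4)
  10 -> (1,1)
  11 -> (0,0)
  12 -> (2,0)
  13 -> (2,4)
  14 -> (0,4)
distinct pairs in image: 15 / 15 needed
  → bijection onto A×B; projections well-typed.

Answer: VALID PRODUCT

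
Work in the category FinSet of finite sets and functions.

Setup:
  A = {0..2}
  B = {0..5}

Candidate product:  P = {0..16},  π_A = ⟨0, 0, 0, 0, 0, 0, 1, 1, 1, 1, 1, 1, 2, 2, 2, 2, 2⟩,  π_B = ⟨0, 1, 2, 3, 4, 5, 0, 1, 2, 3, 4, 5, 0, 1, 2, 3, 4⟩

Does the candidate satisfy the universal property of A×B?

Answer: NOT A VALID PRODUCT — |P|=17 ≠ |A|·|B|=18

Work:
|A|·|B| = 3·6 = 18;  |P| = 17
  → cardinalities differ; no bijection possible.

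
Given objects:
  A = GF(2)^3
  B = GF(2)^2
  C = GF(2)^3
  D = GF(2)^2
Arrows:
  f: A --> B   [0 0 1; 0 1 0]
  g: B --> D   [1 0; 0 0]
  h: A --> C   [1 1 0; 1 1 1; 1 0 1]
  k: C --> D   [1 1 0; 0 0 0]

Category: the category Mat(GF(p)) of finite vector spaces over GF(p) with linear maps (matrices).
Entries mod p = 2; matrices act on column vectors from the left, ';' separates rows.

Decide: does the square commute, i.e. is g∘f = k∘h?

Answer: COMMUTES

Work:
Path 1 = f;g:
  e0=⟨1,0,0⟩ f-->⟨0,0⟩ g-->⟨0,0⟩
  e1=⟨0,1,0⟩ f-->⟨0,1⟩ g-->⟨0,0⟩
  e2=⟨0,0,1⟩ f-->⟨1,0⟩ g-->⟨1,0⟩
  result₁ = [0 0 1; 0 0 0]
Path 2 = h;k:
  e0=⟨1,0,0⟩ h-->⟨1,1,1⟩ k-->⟨0,0⟩
  e1=⟨0,1,0⟩ h-->⟨1,1,0⟩ k-->⟨0,0⟩
  e2=⟨0,0,1⟩ h-->⟨0,1,1⟩ k-->⟨1,0⟩
  result₂ = [0 0 1; 0 0 0]
Equal? YES — commutes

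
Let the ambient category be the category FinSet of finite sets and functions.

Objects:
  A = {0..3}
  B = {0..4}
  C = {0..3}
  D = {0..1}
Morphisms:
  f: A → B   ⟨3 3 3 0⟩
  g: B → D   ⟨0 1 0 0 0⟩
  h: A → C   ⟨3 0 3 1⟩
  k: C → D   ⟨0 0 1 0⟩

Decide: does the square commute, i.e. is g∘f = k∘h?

Answer: COMMUTES

Derivation:
Along f;g (path 1):
  0 f→3 g→0
  1 f→3 g→0
  2 f→3 g→0
  3 f→0 g→0
  ⟦path⟧₁ = ⟨0 0 0 0⟩
Along h;k (path 2):
  0 h→3 k→0
  1 h→0 k→0
  2 h→3 k→0
  3 h→1 k→0
  ⟦path⟧₂ = ⟨0 0 0 0⟩
Equal? equal; square commutes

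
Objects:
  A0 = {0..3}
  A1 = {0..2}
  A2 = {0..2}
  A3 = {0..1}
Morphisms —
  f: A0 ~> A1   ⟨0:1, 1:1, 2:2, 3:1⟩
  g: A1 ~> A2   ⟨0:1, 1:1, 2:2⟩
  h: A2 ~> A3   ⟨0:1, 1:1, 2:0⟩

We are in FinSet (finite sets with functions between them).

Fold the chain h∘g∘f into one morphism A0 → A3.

Answer: ⟨0:1, 1:1, 2:0, 3:1⟩

Derivation:
  0 f~>1 g~>1 h~>1
  1 f~>1 g~>1 h~>1
  2 f~>2 g~>2 h~>0
  3 f~>1 g~>1 h~>1
⟦path⟧: ⟨0:1, 1:1, 2:0, 3:1⟩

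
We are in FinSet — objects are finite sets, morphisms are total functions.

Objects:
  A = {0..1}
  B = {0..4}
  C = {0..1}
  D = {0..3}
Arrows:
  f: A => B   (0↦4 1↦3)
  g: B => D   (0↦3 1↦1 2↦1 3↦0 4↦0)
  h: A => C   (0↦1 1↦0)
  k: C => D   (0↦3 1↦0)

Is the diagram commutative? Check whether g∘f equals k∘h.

Path 1 = f;g:
  0 f=>4 g=>0
  1 f=>3 g=>0
  result₁ = (0↦0 1↦0)
Path 2 = h;k:
  0 h=>1 k=>0
  1 h=>0 k=>3
  result₂ = (0↦0 1↦3)
Equal? distinct morphisms ✗

Answer: DOES NOT COMMUTE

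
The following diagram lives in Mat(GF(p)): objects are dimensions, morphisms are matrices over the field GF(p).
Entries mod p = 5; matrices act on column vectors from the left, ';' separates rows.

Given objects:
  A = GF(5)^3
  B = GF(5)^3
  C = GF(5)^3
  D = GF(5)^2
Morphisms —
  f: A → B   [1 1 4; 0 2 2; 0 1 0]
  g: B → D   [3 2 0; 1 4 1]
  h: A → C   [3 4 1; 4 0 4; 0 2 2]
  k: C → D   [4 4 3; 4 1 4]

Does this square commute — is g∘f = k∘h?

Answer: DOES NOT COMMUTE

Work:
Path 1 = f;g:
  e0=[1,0,0] f→[1,0,0] g→[3,1]
  e1=[0,1,0] f→[1,2,1] g→[2,0]
  e2=[0,0,1] f→[4,2,0] g→[1,2]
  result₁ = [3 2 1; 1 0 2]
Path 2 = h;k:
  e0=[1,0,0] h→[3,4,0] k→[3,1]
  e1=[0,1,0] h→[4,0,2] k→[2,4]
  e2=[0,0,1] h→[1,4,2] k→[1,1]
  result₂ = [3 2 1; 1 4 1]
Equal? distinct morphisms ✗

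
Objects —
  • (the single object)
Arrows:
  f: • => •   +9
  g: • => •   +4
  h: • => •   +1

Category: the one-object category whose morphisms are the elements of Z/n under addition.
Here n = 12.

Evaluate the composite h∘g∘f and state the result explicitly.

Answer: +2

Work:
  0 +9≡9 +4≡1 +1≡2  (mod 12)
result: +2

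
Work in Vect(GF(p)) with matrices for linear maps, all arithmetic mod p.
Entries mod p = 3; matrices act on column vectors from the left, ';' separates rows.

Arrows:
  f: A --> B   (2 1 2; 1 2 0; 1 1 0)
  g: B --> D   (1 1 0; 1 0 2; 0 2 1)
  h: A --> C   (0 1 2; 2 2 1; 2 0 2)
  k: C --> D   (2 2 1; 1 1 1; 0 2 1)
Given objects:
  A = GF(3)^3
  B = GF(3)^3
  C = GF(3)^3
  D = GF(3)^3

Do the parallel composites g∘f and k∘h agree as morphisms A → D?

Answer: DOES NOT COMMUTE

Derivation:
Along f;g (path 1):
  e0=[1,0,0] f-->[2,1,1] g-->[0,1,0]
  e1=[0,1,0] f-->[1,2,1] g-->[0,0,2]
  e2=[0,0,1] f-->[2,0,0] g-->[2,2,0]
  result₁ = (0 0 2; 1 0 2; 0 2 0)
Along h;k (path 2):
  e0=[1,0,0] h-->[0,2,2] k-->[0,1,0]
  e1=[0,1,0] h-->[1,2,0] k-->[0,0,1]
  e2=[0,0,1] h-->[2,1,2] k-->[2,2,1]
  result₂ = (0 0 2; 1 0 2; 0 1 1)
Equal? NO — does not commute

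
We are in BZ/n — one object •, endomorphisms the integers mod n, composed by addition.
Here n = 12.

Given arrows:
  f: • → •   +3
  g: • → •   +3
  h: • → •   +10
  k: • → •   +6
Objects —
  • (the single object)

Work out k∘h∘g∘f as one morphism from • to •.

Answer: +10

Trace:
  0 +3≡3 +3≡6 +10≡4 +6≡10  (mod 12)
composite: +10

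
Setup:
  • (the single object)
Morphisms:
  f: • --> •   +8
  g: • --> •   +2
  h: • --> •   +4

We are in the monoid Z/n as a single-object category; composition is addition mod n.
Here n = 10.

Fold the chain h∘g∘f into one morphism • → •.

  0 +8≡8 +2≡0 +4≡4  (mod 10)
result: +4

Answer: +4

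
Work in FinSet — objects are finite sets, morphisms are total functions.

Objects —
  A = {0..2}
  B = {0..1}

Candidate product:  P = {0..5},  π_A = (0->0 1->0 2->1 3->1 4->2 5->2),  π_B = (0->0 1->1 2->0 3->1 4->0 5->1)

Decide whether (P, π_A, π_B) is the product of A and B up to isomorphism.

|A|·|B| = 3·2 = 6;  |P| = 6
Check the pairing map k ↦ (π_A(k), π_B(k)):
  0 -> (0,0)
  1 -> (0,1)
  2 -> (1,0)
  3 -> (1,1)
  4 -> (2,0)
  5 -> (2,1)
distinct pairs in image: 6 / 6 needed
  → bijection onto A×B; projections well-typed.

Answer: VALID PRODUCT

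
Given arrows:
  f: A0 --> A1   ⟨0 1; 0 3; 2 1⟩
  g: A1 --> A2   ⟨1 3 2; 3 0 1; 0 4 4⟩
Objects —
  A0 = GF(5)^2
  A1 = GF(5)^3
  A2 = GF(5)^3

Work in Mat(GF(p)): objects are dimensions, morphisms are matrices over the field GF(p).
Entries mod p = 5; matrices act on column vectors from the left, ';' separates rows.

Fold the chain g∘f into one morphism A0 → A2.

Answer: ⟨4 2; 2 4; 3 1⟩

Trace:
  e0=⟨1,0⟩ f-->⟨0,0,2⟩ g-->⟨4,2,3⟩
  e1=⟨0,1⟩ f-->⟨1,3,1⟩ g-->⟨2,4,1⟩
result: ⟨4 2; 2 4; 3 1⟩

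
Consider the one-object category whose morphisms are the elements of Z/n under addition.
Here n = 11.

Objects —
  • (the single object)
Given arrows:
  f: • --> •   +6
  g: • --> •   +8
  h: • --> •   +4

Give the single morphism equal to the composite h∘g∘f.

Answer: +7

Work:
  0 +6≡6 +8≡3 +4≡7  (mod 11)
result: +7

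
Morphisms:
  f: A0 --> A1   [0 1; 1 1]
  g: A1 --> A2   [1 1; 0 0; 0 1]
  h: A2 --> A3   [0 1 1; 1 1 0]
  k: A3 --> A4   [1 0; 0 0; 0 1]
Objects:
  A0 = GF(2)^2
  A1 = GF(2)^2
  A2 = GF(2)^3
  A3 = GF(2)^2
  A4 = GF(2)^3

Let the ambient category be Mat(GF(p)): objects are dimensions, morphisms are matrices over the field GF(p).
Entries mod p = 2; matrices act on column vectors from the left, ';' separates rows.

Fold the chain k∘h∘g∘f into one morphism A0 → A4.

  e0=(1,0) f-->(0,1) g-->(1,0,1) h-->(1,1) k-->(1,0,1)
  e1=(0,1) f-->(1,1) g-->(0,0,1) h-->(1,0) k-->(1,0,0)
⟦path⟧: [1 1; 0 0; 1 0]

Answer: [1 1; 0 0; 1 0]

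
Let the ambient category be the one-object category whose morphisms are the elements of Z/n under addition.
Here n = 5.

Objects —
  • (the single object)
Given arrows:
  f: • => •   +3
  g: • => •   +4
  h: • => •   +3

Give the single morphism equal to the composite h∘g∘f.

  0 +3≡3 +4≡2 +3≡0  (mod 5)
composite: +0

Answer: +0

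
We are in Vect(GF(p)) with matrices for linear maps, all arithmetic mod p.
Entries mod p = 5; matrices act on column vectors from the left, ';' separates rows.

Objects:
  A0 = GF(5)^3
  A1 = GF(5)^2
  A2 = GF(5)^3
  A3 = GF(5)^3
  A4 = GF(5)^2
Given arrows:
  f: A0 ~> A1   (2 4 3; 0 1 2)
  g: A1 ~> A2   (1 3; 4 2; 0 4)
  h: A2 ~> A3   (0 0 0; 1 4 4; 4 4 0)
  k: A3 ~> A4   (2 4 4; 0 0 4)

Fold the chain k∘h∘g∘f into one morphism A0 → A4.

Answer: (1 0 0; 0 0 0)

Trace:
  e0=[1,0,0] f~>[2,0] g~>[2,3,0] h~>[0,4,0] k~>[1,0]
  e1=[0,1,0] f~>[4,1] g~>[2,3,4] h~>[0,0,0] k~>[0,0]
  e2=[0,0,1] f~>[3,2] g~>[4,1,3] h~>[0,0,0] k~>[0,0]
result: (1 0 0; 0 0 0)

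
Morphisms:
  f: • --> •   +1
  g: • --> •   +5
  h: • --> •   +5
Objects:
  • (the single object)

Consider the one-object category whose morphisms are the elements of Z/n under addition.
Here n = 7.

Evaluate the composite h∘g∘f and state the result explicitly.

Answer: +4

Derivation:
  0 +1≡1 +5≡6 +5≡4  (mod 7)
result: +4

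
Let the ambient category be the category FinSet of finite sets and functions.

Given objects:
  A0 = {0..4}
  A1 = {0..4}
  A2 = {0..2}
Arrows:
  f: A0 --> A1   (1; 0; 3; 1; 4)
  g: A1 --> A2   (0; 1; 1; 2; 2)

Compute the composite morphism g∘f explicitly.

  0 f-->1 g-->1
  1 f-->0 g-->0
  2 f-->3 g-->2
  3 f-->1 g-->1
  4 f-->4 g-->2
composite: (1; 0; 2; 1; 2)

Answer: (1; 0; 2; 1; 2)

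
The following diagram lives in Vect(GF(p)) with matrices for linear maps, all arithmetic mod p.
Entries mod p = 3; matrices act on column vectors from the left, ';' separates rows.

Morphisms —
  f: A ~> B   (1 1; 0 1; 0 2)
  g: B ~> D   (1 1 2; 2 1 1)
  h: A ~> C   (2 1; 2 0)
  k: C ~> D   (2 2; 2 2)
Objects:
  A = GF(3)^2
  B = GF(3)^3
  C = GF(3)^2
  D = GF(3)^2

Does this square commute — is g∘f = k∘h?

Answer: DOES NOT COMMUTE

Trace:
Along f;g (path 1):
  e0=[1,0] f~>[1,0,0] g~>[1,2]
  e1=[0,1] f~>[1,1,2] g~>[0,2]
  ⟦path⟧₁ = (1 0; 2 2)
Along h;k (path 2):
  e0=[1,0] h~>[2,2] k~>[2,2]
  e1=[0,1] h~>[1,0] k~>[2,2]
  ⟦path⟧₂ = (2 2; 2 2)
Equal? distinct morphisms ✗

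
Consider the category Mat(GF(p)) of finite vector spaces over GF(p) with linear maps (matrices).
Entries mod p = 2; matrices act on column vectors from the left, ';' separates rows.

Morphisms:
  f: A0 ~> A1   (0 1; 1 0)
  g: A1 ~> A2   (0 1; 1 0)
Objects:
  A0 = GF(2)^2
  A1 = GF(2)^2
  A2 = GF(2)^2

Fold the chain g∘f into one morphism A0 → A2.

  e0=[1,0] f~>[0,1] g~>[1,0]
  e1=[0,1] f~>[1,0] g~>[0,1]
composite: (1 0; 0 1)

Answer: (1 0; 0 1)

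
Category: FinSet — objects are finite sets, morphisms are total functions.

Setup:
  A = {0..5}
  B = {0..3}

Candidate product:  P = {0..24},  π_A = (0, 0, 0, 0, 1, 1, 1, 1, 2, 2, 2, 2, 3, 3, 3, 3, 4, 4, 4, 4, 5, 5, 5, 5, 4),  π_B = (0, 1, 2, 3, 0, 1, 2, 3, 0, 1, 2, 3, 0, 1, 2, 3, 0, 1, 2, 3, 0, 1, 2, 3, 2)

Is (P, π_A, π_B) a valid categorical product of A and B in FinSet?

|A|·|B| = 6·4 = 24;  |P| = 25
  → cardinalities differ; no bijection possible.

Answer: NOT A VALID PRODUCT — |P|=25 ≠ |A|·|B|=24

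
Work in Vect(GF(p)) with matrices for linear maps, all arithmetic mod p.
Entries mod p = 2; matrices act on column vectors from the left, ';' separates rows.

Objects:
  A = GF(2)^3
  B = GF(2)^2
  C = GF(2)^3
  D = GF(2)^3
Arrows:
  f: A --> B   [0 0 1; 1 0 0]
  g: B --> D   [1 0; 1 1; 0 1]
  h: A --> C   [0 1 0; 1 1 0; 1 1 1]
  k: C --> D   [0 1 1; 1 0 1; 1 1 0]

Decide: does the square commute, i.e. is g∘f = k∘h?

Along f;g (path 1):
  e0=[1,0,0] f-->[0,1] g-->[0,1,1]
  e1=[0,1,0] f-->[0,0] g-->[0,0,0]
  e2=[0,0,1] f-->[1,0] g-->[1,1,0]
  composite₁ = [0 0 1; 1 0 1; 1 0 0]
Along h;k (path 2):
  e0=[1,0,0] h-->[0,1,1] k-->[0,1,1]
  e1=[0,1,0] h-->[1,1,1] k-->[0,0,0]
  e2=[0,0,1] h-->[0,0,1] k-->[1,1,0]
  composite₂ = [0 0 1; 1 0 1; 1 0 0]
Equal? equal; square commutes

Answer: COMMUTES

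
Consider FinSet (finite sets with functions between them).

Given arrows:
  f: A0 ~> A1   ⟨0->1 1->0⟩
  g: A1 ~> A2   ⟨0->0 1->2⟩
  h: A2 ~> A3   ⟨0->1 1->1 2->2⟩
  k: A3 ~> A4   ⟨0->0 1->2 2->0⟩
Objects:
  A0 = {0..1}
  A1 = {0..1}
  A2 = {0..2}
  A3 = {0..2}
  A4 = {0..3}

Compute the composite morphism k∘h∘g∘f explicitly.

  0 f~>1 g~>2 h~>2 k~>0
  1 f~>0 g~>0 h~>1 k~>2
result: ⟨0->0 1->2⟩

Answer: ⟨0->0 1->2⟩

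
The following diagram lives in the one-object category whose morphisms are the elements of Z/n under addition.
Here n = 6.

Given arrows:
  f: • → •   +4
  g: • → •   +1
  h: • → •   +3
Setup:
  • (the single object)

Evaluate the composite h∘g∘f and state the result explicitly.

Answer: +2

Trace:
  0 +4≡4 +1≡5 +3≡2  (mod 6)
result: +2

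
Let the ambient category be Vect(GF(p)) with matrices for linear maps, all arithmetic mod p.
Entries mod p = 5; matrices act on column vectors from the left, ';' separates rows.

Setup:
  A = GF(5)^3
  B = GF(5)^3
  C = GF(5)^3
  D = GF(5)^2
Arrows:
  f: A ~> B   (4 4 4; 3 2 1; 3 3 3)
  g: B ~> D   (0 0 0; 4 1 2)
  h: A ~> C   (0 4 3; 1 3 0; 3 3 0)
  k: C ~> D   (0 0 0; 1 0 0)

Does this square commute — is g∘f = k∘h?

Answer: COMMUTES

Derivation:
1) trace f;g:
  e0=(1,0,0) f~>(4,3,3) g~>(0,0)
  e1=(0,1,0) f~>(4,2,3) g~>(0,4)
  e2=(0,0,1) f~>(4,1,3) g~>(0,3)
  ⟦path⟧₁ = (0 0 0; 0 4 3)
2) trace h;k:
  e0=(1,0,0) h~>(0,1,3) k~>(0,0)
  e1=(0,1,0) h~>(4,3,3) k~>(0,4)
  e2=(0,0,1) h~>(3,0,0) k~>(0,3)
  ⟦path⟧₂ = (0 0 0; 0 4 3)
Equal? same morphism ✓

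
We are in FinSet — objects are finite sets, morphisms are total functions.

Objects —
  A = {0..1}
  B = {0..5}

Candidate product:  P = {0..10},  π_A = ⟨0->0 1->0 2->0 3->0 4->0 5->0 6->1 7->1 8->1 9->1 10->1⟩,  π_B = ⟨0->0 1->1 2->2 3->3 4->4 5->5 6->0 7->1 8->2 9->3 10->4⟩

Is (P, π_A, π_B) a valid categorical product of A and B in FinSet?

Answer: NOT A VALID PRODUCT — |P|=11 ≠ |A|·|B|=12

Derivation:
|A|·|B| = 2·6 = 12;  |P| = 11
  → cardinalities differ; no bijection possible.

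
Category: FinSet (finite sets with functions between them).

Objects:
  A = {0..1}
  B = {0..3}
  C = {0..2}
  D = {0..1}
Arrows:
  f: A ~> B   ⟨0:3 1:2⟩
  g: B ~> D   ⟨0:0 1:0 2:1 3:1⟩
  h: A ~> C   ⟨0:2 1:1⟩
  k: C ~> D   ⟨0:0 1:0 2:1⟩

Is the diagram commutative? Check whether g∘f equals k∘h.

Answer: DOES NOT COMMUTE

Work:
Along f;g (path 1):
  0 f~>3 g~>1
  1 f~>2 g~>1
  result₁ = ⟨0:1 1:1⟩
Along h;k (path 2):
  0 h~>2 k~>1
  1 h~>1 k~>0
  result₂ = ⟨0:1 1:0⟩
Equal? NO — does not commute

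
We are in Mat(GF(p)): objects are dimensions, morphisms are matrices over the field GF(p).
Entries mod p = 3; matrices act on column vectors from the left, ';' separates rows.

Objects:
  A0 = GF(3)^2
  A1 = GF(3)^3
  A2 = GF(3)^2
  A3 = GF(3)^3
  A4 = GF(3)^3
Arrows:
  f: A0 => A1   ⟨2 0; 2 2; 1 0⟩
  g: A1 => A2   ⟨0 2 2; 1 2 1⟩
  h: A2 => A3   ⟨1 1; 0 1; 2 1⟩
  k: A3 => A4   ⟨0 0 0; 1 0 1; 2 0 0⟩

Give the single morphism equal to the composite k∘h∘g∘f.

  e0=[1,0] f=>[2,2,1] g=>[0,1] h=>[1,1,1] k=>[0,2,2]
  e1=[0,1] f=>[0,2,0] g=>[1,1] h=>[2,1,0] k=>[0,2,1]
⟦path⟧: ⟨0 0; 2 2; 2 1⟩

Answer: ⟨0 0; 2 2; 2 1⟩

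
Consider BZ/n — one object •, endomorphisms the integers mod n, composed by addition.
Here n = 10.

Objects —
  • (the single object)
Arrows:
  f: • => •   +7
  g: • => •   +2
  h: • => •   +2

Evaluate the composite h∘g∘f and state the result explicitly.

Answer: +1

Derivation:
  0 +7≡7 +2≡9 +2≡1  (mod 10)
⟦path⟧: +1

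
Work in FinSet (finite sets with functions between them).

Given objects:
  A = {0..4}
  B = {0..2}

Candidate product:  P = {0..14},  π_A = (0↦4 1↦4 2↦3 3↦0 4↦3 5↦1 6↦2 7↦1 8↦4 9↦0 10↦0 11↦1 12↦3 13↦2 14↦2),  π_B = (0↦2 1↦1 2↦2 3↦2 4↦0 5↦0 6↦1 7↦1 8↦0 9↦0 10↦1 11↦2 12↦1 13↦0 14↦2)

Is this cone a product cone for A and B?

Answer: VALID PRODUCT

Trace:
|A|·|B| = 5·3 = 15;  |P| = 15
Check the pairing map k ↦ (π_A(k), π_B(k)):
  0 ↦ (4,2)
  1 ↦ (4,1)
  2 ↦ (3,2)
  3 ↦ (0,2)
  4 ↦ (3,0)
  5 ↦ (1,0)
  6 ↦ (2,1)
  7 ↦ (1,1)
  8 ↦ (4,0)
  9 ↦ (0,0)
  10 ↦ (0,1)
  11 ↦ (1,2)
  12 ↦ (3,1)
  13 ↦ (2,0)
  14 ↦ (2,2)
distinct pairs in image: 15 / 15 needed
  → bijection onto A×B; projections well-typed.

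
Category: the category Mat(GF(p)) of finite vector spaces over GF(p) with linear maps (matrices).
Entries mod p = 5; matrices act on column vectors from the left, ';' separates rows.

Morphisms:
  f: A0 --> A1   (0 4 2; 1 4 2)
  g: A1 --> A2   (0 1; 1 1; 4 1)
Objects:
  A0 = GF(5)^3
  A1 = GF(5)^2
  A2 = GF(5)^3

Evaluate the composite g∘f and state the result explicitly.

Answer: (1 4 2; 1 3 4; 1 0 0)

Work:
  e0=⟨1,0,0⟩ f-->⟨0,1⟩ g-->⟨1,1,1⟩
  e1=⟨0,1,0⟩ f-->⟨4,4⟩ g-->⟨4,3,0⟩
  e2=⟨0,0,1⟩ f-->⟨2,2⟩ g-->⟨2,4,0⟩
⟦path⟧: (1 4 2; 1 3 4; 1 0 0)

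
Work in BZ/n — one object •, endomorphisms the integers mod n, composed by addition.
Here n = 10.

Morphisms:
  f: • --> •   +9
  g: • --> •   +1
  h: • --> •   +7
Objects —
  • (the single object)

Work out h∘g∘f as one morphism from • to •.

Answer: +7

Derivation:
  0 +9≡9 +1≡0 +7≡7  (mod 10)
composite: +7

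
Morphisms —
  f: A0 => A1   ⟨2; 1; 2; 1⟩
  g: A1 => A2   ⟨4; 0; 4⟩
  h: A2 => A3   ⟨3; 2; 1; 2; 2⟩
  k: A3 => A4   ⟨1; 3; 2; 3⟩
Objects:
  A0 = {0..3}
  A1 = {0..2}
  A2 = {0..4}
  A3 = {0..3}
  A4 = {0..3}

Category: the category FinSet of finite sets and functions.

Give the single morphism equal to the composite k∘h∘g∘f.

Answer: ⟨2; 3; 2; 3⟩

Work:
  0 f=>2 g=>4 h=>2 k=>2
  1 f=>1 g=>0 h=>3 k=>3
  2 f=>2 g=>4 h=>2 k=>2
  3 f=>1 g=>0 h=>3 k=>3
composite: ⟨2; 3; 2; 3⟩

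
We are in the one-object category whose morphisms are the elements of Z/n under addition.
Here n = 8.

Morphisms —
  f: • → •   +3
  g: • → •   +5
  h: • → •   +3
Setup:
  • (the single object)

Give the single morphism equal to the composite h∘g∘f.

Answer: +3

Work:
  0 +3≡3 +5≡0 +3≡3  (mod 8)
⟦path⟧: +3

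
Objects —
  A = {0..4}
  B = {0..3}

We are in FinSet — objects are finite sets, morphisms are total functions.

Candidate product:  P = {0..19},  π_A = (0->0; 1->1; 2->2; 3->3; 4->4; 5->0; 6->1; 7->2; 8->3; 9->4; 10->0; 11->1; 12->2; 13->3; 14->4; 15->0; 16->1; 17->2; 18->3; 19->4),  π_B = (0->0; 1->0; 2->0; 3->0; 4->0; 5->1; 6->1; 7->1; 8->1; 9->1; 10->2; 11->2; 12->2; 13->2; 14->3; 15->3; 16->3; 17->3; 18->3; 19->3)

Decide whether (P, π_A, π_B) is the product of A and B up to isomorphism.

Answer: NOT A VALID PRODUCT — duplicate pair at indices 19,14

Derivation:
|A|·|B| = 5·4 = 20;  |P| = 20
Check the pairing map k ↦ (π_A(k), π_B(k)):
  0 -> (0,0)
  1 -> (1,0)
  2 -> (2,0)
  3 -> (3,0)
  4 -> (4,0)
  5 -> (0,1)
  6 -> (1,1)
  7 -> (2,1)
  8 -> (3,1)
  9 -> (4,1)
  10 -> (0,2)
  11 -> (1,2)
  12 -> (2,2)
  13 -> (3,2)
  14 -> (4,3)
  15 -> (0,3)
  16 -> (1,3)
  17 -> (2,3)
  18 -> (3,3)
  19 -> (4,3)  ✗ repeats pair of k=14
distinct pairs in image: 19 / 20 needed
  → (4,3) hit at k=14 and k=19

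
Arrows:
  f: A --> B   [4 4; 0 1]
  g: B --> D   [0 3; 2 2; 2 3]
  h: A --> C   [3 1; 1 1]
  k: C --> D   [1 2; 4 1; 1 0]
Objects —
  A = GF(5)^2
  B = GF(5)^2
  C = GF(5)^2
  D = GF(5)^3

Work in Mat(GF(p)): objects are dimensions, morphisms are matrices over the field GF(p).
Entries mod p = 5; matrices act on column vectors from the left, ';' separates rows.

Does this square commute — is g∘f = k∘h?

Answer: COMMUTES

Trace:
Along f;g (path 1):
  e0=(1,0) f-->(4,0) g-->(0,3,3)
  e1=(0,1) f-->(4,1) g-->(3,0,1)
  composite₁ = [0 3; 3 0; 3 1]
Along h;k (path 2):
  e0=(1,0) h-->(3,1) k-->(0,3,3)
  e1=(0,1) h-->(1,1) k-->(3,0,1)
  composite₂ = [0 3; 3 0; 3 1]
Equal? equal; square commutes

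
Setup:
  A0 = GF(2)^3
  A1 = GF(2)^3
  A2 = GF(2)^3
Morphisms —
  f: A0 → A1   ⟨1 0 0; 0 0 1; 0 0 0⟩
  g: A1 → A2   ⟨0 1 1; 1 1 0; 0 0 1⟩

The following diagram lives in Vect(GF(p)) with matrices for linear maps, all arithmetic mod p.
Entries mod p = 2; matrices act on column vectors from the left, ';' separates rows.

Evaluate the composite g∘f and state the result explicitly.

  e0=⟨1,0,0⟩ f→⟨1,0,0⟩ g→⟨0,1,0⟩
  e1=⟨0,1,0⟩ f→⟨0,0,0⟩ g→⟨0,0,0⟩
  e2=⟨0,0,1⟩ f→⟨0,1,0⟩ g→⟨1,1,0⟩
⟦path⟧: ⟨0 0 1; 1 0 1; 0 0 0⟩

Answer: ⟨0 0 1; 1 0 1; 0 0 0⟩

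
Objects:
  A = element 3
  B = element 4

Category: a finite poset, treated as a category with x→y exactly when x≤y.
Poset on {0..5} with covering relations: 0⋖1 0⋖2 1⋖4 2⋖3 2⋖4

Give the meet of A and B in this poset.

Lower bounds of A=3 and B=4: {0,2}
  0 <= 2
  2 <= 2
glb = 2

Answer: A∧B = 2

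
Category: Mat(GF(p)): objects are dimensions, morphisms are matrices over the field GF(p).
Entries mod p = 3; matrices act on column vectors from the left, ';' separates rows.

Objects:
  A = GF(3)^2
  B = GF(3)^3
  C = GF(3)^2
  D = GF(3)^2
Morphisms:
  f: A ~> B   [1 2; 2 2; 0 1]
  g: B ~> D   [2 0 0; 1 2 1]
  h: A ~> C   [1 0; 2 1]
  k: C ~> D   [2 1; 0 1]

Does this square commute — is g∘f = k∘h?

Path 1 = f;g:
  e0=⟨1,0⟩ f~>⟨1,2,0⟩ g~>⟨2,2⟩
  e1=⟨0,1⟩ f~>⟨2,2,1⟩ g~>⟨1,1⟩
  result₁ = [2 1; 2 1]
Path 2 = h;k:
  e0=⟨1,0⟩ h~>⟨1,2⟩ k~>⟨1,2⟩
  e1=⟨0,1⟩ h~>⟨0,1⟩ k~>⟨1,1⟩
  result₂ = [1 1; 2 1]
Equal? distinct morphisms ✗

Answer: DOES NOT COMMUTE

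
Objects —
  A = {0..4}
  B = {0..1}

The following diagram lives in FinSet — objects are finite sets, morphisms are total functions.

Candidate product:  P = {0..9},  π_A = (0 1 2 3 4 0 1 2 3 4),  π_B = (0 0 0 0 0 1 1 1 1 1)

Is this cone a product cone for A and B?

|A|·|B| = 5·2 = 10;  |P| = 10
Check the pairing map k ↦ (π_A(k), π_B(k)):
  0 : (0,0)
  1 : (1,0)
  2 : (2,0)
  3 : (3,0)
  4 : (4,0)
  5 : (0,1)
  6 : (1,1)
  7 : (2,1)
  8 : (3,1)
  9 : (4,1)
distinct pairs in image: 10 / 10 needed
  → bijection onto A×B; projections well-typed.

Answer: VALID PRODUCT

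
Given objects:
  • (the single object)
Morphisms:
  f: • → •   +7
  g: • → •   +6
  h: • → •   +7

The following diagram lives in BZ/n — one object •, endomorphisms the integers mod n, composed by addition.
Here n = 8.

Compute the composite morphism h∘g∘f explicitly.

Answer: +4

Derivation:
  0 +7≡7 +6≡5 +7≡4  (mod 8)
result: +4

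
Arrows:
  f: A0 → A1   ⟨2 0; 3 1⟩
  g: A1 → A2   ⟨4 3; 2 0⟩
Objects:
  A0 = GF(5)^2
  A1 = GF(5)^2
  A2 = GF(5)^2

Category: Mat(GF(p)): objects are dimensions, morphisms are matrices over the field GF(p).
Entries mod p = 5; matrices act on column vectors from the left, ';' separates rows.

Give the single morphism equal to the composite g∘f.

Answer: ⟨2 3; 4 0⟩

Derivation:
  e0=(1,0) f→(2,3) g→(2,4)
  e1=(0,1) f→(0,1) g→(3,0)
composite: ⟨2 3; 4 0⟩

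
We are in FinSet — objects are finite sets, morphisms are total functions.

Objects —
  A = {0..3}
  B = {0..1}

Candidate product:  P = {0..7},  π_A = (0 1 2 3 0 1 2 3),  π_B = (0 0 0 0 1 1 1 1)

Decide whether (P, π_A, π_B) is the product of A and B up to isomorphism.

Answer: VALID PRODUCT

Work:
|A|·|B| = 4·2 = 8;  |P| = 8
Check the pairing map k ↦ (π_A(k), π_B(k)):
  0 -> (0,0)
  1 -> (1,0)
  2 -> (2,0)
  3 -> (3,0)
  4 -> (0,1)
  5 -> (1,1)
  6 -> (2,1)
  7 -> (3,1)
distinct pairs in image: 8 / 8 needed
  → bijection onto A×B; projections well-typed.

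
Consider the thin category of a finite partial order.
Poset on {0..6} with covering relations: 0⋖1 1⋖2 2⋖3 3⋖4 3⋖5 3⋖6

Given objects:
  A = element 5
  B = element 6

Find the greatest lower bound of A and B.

Lower bounds of A=5 and B=6: {0,1,2,3}
  0 <= 3
  1 <= 3
  2 <= 3
  3 <= 3
glb = 3

Answer: A∧B = 3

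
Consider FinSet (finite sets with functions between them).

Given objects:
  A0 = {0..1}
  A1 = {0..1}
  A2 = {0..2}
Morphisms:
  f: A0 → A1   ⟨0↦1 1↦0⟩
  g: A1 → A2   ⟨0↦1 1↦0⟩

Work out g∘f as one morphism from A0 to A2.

  0 f→1 g→0
  1 f→0 g→1
composite: ⟨0↦0 1↦1⟩

Answer: ⟨0↦0 1↦1⟩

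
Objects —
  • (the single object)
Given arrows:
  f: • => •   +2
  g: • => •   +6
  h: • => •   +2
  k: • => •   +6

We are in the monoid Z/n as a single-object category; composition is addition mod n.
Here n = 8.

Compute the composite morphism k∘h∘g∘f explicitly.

Answer: +0

Work:
  0 +2≡2 +6≡0 +2≡2 +6≡0  (mod 8)
⟦path⟧: +0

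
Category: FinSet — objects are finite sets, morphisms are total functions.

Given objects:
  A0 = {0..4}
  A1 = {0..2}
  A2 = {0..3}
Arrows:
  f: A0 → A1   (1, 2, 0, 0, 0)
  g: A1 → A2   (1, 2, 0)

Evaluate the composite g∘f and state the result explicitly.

Answer: (2, 0, 1, 1, 1)

Derivation:
  0 f→1 g→2
  1 f→2 g→0
  2 f→0 g→1
  3 f→0 g→1
  4 f→0 g→1
composite: (2, 0, 1, 1, 1)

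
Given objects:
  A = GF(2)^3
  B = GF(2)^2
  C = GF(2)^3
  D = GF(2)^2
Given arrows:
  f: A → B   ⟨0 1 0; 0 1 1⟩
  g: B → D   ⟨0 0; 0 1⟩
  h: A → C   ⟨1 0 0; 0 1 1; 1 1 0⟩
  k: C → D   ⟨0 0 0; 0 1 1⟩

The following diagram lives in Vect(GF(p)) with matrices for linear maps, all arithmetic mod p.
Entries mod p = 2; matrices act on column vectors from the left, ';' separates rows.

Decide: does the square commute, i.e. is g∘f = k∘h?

Along f;g (path 1):
  e0=⟨1,0,0⟩ f→⟨0,0⟩ g→⟨0,0⟩
  e1=⟨0,1,0⟩ f→⟨1,1⟩ g→⟨0,1⟩
  e2=⟨0,0,1⟩ f→⟨0,1⟩ g→⟨0,1⟩
  composite₁ = ⟨0 0 0; 0 1 1⟩
Along h;k (path 2):
  e0=⟨1,0,0⟩ h→⟨1,0,1⟩ k→⟨0,1⟩
  e1=⟨0,1,0⟩ h→⟨0,1,1⟩ k→⟨0,0⟩
  e2=⟨0,0,1⟩ h→⟨0,1,0⟩ k→⟨0,1⟩
  composite₂ = ⟨0 0 0; 1 0 1⟩
Equal? NO — does not commute

Answer: DOES NOT COMMUTE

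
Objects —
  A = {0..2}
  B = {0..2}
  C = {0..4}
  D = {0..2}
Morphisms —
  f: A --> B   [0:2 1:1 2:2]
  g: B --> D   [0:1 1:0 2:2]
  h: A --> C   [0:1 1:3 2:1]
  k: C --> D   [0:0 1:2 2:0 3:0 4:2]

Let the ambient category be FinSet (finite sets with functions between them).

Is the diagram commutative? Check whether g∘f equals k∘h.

Answer: COMMUTES

Trace:
Path 1 = f;g:
  0 f-->2 g-->2
  1 f-->1 g-->0
  2 f-->2 g-->2
  ⟦path⟧₁ = [0:2 1:0 2:2]
Path 2 = h;k:
  0 h-->1 k-->2
  1 h-->3 k-->0
  2 h-->1 k-->2
  ⟦path⟧₂ = [0:2 1:0 2:2]
Equal? YES — commutes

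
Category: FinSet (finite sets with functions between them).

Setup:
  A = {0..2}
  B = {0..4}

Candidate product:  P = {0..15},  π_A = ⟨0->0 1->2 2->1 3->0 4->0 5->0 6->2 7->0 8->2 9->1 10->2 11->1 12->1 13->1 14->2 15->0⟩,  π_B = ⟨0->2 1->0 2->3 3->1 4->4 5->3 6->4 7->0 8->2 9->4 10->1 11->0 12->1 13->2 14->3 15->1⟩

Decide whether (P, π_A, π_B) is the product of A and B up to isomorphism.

|A|·|B| = 3·5 = 15;  |P| = 16
  → cardinalities differ; no bijection possible.

Answer: NOT A VALID PRODUCT — |P|=16 ≠ |A|·|B|=15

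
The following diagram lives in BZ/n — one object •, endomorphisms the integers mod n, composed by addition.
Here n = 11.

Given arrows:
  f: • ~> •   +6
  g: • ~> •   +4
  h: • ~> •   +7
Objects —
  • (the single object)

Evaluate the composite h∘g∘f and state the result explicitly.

Answer: +6

Derivation:
  0 +6≡6 +4≡10 +7≡6  (mod 11)
result: +6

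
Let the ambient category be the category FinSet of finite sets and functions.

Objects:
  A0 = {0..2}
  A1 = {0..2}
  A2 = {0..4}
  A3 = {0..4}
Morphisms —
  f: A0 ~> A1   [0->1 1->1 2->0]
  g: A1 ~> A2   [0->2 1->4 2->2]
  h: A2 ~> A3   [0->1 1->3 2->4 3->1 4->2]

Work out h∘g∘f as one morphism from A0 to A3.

Answer: [0->2 1->2 2->4]

Trace:
  0 f~>1 g~>4 h~>2
  1 f~>1 g~>4 h~>2
  2 f~>0 g~>2 h~>4
composite: [0->2 1->2 2->4]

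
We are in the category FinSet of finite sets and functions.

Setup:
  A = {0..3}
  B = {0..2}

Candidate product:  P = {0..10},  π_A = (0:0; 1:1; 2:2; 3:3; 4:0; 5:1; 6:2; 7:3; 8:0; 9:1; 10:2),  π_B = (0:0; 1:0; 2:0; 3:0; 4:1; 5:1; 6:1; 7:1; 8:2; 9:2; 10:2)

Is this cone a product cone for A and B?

Answer: NOT A VALID PRODUCT — |P|=11 ≠ |A|·|B|=12

Derivation:
|A|·|B| = 4·3 = 12;  |P| = 11
  → cardinalities differ; no bijection possible.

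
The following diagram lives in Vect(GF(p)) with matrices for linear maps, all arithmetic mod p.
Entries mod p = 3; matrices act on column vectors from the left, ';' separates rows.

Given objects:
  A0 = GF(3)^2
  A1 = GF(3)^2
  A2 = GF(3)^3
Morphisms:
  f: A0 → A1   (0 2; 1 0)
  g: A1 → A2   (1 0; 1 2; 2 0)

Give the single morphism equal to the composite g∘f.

Answer: (0 2; 2 2; 0 1)

Trace:
  e0=[1,0] f→[0,1] g→[0,2,0]
  e1=[0,1] f→[2,0] g→[2,2,1]
⟦path⟧: (0 2; 2 2; 0 1)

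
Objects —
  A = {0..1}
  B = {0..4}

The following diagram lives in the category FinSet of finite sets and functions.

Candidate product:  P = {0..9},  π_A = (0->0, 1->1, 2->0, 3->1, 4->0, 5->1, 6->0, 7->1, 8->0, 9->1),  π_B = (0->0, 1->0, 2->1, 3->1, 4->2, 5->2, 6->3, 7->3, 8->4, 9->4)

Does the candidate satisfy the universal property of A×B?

|A|·|B| = 2·5 = 10;  |P| = 10
Check the pairing map k ↦ (π_A(k), π_B(k)):
  0 -> (0,0)
  1 -> (1,0)
  2 -> (0,1)
  3 -> (1,1)
  4 -> (0,2)
  5 -> (1,2)
  6 -> (0,3)
  7 -> (1,3)
  8 -> (0,4)
  9 -> (1,4)
distinct pairs in image: 10 / 10 needed
  → bijection onto A×B; projections well-typed.

Answer: VALID PRODUCT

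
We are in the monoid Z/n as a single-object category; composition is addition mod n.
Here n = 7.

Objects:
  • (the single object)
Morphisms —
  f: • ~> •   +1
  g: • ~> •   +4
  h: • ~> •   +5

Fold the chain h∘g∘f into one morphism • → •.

  0 +1≡1 +4≡5 +5≡3  (mod 7)
⟦path⟧: +3

Answer: +3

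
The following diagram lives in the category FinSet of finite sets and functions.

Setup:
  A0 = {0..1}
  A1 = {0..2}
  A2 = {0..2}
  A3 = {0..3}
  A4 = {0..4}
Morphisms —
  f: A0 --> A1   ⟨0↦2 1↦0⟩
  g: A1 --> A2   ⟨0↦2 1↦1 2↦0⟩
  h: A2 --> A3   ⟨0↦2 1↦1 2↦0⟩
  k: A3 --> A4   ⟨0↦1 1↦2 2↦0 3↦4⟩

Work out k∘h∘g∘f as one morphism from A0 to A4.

Answer: ⟨0↦0 1↦1⟩

Derivation:
  0 f-->2 g-->0 h-->2 k-->0
  1 f-->0 g-->2 h-->0 k-->1
⟦path⟧: ⟨0↦0 1↦1⟩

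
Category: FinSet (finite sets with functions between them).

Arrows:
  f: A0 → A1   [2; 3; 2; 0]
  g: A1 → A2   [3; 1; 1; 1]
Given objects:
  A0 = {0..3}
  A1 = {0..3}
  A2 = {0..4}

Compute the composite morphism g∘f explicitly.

  0 f→2 g→1
  1 f→3 g→1
  2 f→2 g→1
  3 f→0 g→3
⟦path⟧: [1; 1; 1; 3]

Answer: [1; 1; 1; 3]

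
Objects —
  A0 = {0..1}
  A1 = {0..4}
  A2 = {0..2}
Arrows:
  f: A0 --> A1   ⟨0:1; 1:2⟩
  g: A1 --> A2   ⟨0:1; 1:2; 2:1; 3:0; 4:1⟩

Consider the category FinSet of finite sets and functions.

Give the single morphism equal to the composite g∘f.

  0 f-->1 g-->2
  1 f-->2 g-->1
composite: ⟨0:2; 1:1⟩

Answer: ⟨0:2; 1:1⟩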